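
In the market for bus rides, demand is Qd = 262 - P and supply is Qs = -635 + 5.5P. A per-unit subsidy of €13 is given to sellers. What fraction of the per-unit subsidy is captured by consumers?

Pre-subsidy: 262 - P = -635 + 5.5P gives P* = 138, Q* = 124.
With the subsidy, sellers receive Ps = Pb + 13 for each unit, where Pb is the price buyers pay.
Supply in terms of Pb becomes Qs = -635 + 5.5(Pb + 13) = -563.5 + 5.5Pb. Setting this equal to demand: 262 - Pb = -563.5 + 5.5Pb, so Pb = 127.
Sellers receive Ps = 127 + 13 = 140; Q' = 262 − 1·127 = 135.
Buyers' price falls by P* − Pb = 138 − 127 = 11; sellers' price rises by Ps − P* = 140 − 138 = 2.
So consumers capture 11/13 = 11/13 of each unit of subsidy.

Consumer share = 11/13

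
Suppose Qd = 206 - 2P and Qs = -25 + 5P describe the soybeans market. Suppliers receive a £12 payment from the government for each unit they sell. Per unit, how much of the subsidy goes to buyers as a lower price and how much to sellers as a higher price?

Pre-subsidy: 206 - 2P = -25 + 5P gives P* = 33, Q* = 140.
With the subsidy, sellers receive Ps = Pb + 12 for each unit, where Pb is the price buyers pay.
Supply in terms of Pb becomes Qs = -25 + 5(Pb + 12) = 35 + 5Pb. Setting this equal to demand: 206 - 2Pb = 35 + 5Pb, so Pb = 171/7.
Sellers receive Ps = 171/7 + 12 = 255/7; Q' = 206 − 2·(171/7) = 1100/7.
Buyers' price falls by P* − Pb = 33 − 171/7 = 60/7; sellers' price rises by Ps − P* = 255/7 − 33 = 24/7.

Buyers gain 60/7 per unit; sellers gain 24/7 per unit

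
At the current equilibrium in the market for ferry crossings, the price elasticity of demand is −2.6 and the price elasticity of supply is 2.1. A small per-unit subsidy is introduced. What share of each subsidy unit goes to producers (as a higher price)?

For a small subsidy around the equilibrium, the benefit split depends on the relative slopes, which at a point are proportional to the elasticities.
Buyer share = εs/(εs + |εd|) = 2.1/(2.1 + 2.6) = 21/47; seller share = |εd|/(εs + |εd|) = 26/47.
So producers capture 26/47 of the subsidy.

Producer share = 26/47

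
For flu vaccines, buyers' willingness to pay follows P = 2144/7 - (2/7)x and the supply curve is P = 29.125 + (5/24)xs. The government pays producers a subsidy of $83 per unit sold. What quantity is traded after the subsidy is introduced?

Pre-subsidy: 2144/7 - (2/7)x = 29.125 + (5/24)x gives x* = 561 and P* = 146.
With the subsidy, sellers receive Ps = Pb + 83 for each unit, where Pb is the price buyers pay.
On the curves, Pb = 2144/7 - (2/7)x and Ps = 29.125 + (5/24)x; the wedge Ps − Pb = 83 gives 29.125 + (5/24)x − (2144/7 - (2/7)x) = 83, so x' = 729.
Then Pb = 2144/7 − (2/7)·729 = 98 and Ps = 29.125 + (5/24)·729 = 181.

x' = 729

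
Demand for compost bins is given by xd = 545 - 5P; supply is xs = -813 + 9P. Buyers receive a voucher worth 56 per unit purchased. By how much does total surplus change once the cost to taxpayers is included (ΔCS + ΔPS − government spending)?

Pre-subsidy: 545 - 5P = -813 + 9P gives P* = 97, x* = 60.
With the rebate, buyers effectively pay Pb = Ps − 56, where Ps is the price sellers receive.
Demand in terms of Ps becomes xd = 545 − 5(Ps − 56) = 825 - 5Ps. Setting this equal to supply: 825 - 5Ps = -813 + 9Ps, so Ps = 117.
Buyers pay Pb = 117 − 56 = 61; x' = -813 + 9·117 = 240.
ΔCS = ½(60 + 240)(97 − 61) = 5400; ΔPS = ½(60 + 240)(117 − 97) = 3000.
Government spending = 56 × 240 = 13440.
Net change = 5400 + 3000 − 13440 = -5040. The loss equals the DWL triangle ½·56·180.

Net change in total surplus = -5040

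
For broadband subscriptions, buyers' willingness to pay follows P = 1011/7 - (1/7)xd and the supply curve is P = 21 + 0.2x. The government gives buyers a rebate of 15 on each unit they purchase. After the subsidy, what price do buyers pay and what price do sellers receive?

Pre-subsidy: 1011/7 - (1/7)x = 21 + 0.2x gives x* = 360 and P* = 93.
With the rebate, buyers effectively pay Pb = Ps − 15, where Ps is the price sellers receive.
On the curves, Pb = 1011/7 - (1/7)x and Ps = 21 + 0.2x; the wedge Ps − Pb = 15 gives 21 + 0.2x − (1011/7 - (1/7)x) = 15, so x' = 403.75.
Then Pb = 1011/7 − (1/7)·403.75 = 86.75 and Ps = 21 + 0.2·403.75 = 101.75.

Buyers pay 86.75; sellers receive 101.75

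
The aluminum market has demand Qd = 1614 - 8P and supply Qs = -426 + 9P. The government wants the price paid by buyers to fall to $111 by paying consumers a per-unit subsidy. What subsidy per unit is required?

At a buyer price of 111, quantity demanded is 1614 − 8·111 = 726.
Sellers supply 726 only when they receive Ps with -426 + 9·Ps = 726, i.e. Ps = 128.
s = Ps − Pb = 128 − 111 = 17.

Required subsidy s = $17 per unit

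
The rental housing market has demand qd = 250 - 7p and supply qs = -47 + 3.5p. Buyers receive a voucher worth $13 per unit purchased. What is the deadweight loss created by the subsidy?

Deadweight loss = 1183/6

Pre-subsidy: 250 - 7p = -47 + 3.5p gives p* = 198/7, q* = 52.
With the rebate, buyers effectively pay pb = ps − 13, where ps is the price sellers receive.
Demand in terms of ps becomes qd = 250 − 7(ps − 13) = 341 - 7ps. Setting this equal to supply: 341 - 7ps = -47 + 3.5ps, so ps = 776/21.
Buyers pay pb = 776/21 − 13 = 503/21; q' = -47 + 3.5·(776/21) = 247/3.
The subsidy expands output by 247/3 − 52 = 91/3 past the efficient level; on those units the gap between marginal cost and willingness to pay runs from 0 up to 13.
DWL = ½ × 13 × 91/3 = 1183/6.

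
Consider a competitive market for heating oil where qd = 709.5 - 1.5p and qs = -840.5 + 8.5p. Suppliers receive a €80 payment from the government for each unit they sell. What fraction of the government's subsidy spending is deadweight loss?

Pre-subsidy: 709.5 - 1.5p = -840.5 + 8.5p gives p* = 155, q* = 477.
With the subsidy, sellers receive ps = pb + 80 for each unit, where pb is the price buyers pay.
Supply in terms of pb becomes qs = -840.5 + 8.5(pb + 80) = -160.5 + 8.5pb. Setting this equal to demand: 709.5 - 1.5pb = -160.5 + 8.5pb, so pb = 87.
Sellers receive ps = 87 + 80 = 167; q' = 709.5 − 1.5·87 = 579.
ΔCS = ½(477 + 579)(155 − 87) = 35904; ΔPS = ½(477 + 579)(167 − 155) = 6336.
Government spending = 80 × 579 = 46320.
DWL = ½ × 80 × (579 − 477) = 4080; fraction = 4080 / 46320 = 17/193.

DWL / government spending = 17/193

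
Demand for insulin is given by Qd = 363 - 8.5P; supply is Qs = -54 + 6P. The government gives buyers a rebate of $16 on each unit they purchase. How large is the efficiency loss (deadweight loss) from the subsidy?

Pre-subsidy: 363 - 8.5P = -54 + 6P gives P* = 834/29, Q* = 3438/29.
With the rebate, buyers effectively pay Pb = Ps − 16, where Ps is the price sellers receive.
Demand in terms of Ps becomes Qd = 363 − 8.5(Ps − 16) = 499 - 8.5Ps. Setting this equal to supply: 499 - 8.5Ps = -54 + 6Ps, so Ps = 1106/29.
Buyers pay Pb = 1106/29 − 16 = 642/29; Q' = -54 + 6·(1106/29) = 5070/29.
The subsidy expands output by 5070/29 − 3438/29 = 1632/29 past the efficient level; on those units the gap between marginal cost and willingness to pay runs from 0 up to 16.
DWL = ½ × 16 × 1632/29 = 13056/29.

Deadweight loss = 13056/29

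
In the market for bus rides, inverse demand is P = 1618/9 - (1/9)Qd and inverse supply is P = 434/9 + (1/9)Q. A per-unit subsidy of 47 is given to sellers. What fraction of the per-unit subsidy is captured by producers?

Producer share = 0.5

Pre-subsidy: 1618/9 - (1/9)Q = 434/9 + (1/9)Q gives Q* = 592 and P* = 114.
With the subsidy, sellers receive Ps = Pb + 47 for each unit, where Pb is the price buyers pay.
On the curves, Pb = 1618/9 - (1/9)Q and Ps = 434/9 + (1/9)Q; the wedge Ps − Pb = 47 gives 434/9 + (1/9)Q − (1618/9 - (1/9)Q) = 47, so Q' = 803.5.
Then Pb = 1618/9 − (1/9)·803.5 = 90.5 and Ps = 434/9 + (1/9)·803.5 = 137.5.
Buyers' price falls by P* − Pb = 114 − 90.5 = 23.5; sellers' price rises by Ps − P* = 137.5 − 114 = 23.5.
So producers capture 23.5/47 = 0.5 of each unit of subsidy.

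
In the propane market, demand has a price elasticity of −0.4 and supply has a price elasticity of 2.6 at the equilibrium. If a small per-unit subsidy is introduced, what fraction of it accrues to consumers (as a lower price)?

For a small subsidy around the equilibrium, the benefit split depends on the relative slopes, which at a point are proportional to the elasticities.
Buyer share = εs/(εs + |εd|) = 2.6/(2.6 + 0.4) = 13/15; seller share = |εd|/(εs + |εd|) = 2/15.

Consumer share = 13/15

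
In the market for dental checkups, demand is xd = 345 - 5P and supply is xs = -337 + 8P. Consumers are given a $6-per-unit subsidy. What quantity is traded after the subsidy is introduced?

Pre-subsidy: 345 - 5P = -337 + 8P gives P* = 682/13, x* = 1075/13.
With the rebate, buyers effectively pay Pb = Ps − 6, where Ps is the price sellers receive.
Demand in terms of Ps becomes xd = 345 − 5(Ps − 6) = 375 - 5Ps. Setting this equal to supply: 375 - 5Ps = -337 + 8Ps, so Ps = 712/13.
Buyers pay Pb = 712/13 − 6 = 634/13; x' = -337 + 8·(712/13) = 1315/13.

x' = 1315/13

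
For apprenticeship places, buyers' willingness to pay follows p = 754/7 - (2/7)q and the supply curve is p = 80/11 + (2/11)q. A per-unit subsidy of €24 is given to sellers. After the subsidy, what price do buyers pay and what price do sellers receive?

Buyers pay 95/3; sellers receive 167/3

Pre-subsidy: 754/7 - (2/7)q = 80/11 + (2/11)q gives q* = 1289/6 and p* = 139/3.
With the subsidy, sellers receive ps = pb + 24 for each unit, where pb is the price buyers pay.
On the curves, pb = 754/7 - (2/7)q and ps = 80/11 + (2/11)q; the wedge ps − pb = 24 gives 80/11 + (2/11)q − (754/7 - (2/7)q) = 24, so q' = 1597/6.
Then pb = 754/7 − (2/7)·(1597/6) = 95/3 and ps = 80/11 + (2/11)·(1597/6) = 167/3.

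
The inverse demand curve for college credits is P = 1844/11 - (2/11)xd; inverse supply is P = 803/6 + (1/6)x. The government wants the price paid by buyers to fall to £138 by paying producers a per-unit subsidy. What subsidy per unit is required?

Required subsidy s = £23 per unit

At a buyer price of 138, quantity demanded is 922 − 5.5·138 = 163.
Sellers supply 163 only when they receive Ps = 803/6 + (1/6)·163 = 161.
s = Ps − Pb = 161 − 138 = 23.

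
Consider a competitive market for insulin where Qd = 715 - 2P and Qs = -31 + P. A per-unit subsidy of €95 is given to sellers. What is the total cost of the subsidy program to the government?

Pre-subsidy: 715 - 2P = -31 + P gives P* = 746/3, Q* = 653/3.
With the subsidy, sellers receive Ps = Pb + 95 for each unit, where Pb is the price buyers pay.
Supply in terms of Pb becomes Qs = -31 + 1(Pb + 95) = 64 + Pb. Setting this equal to demand: 715 - 2Pb = 64 + Pb, so Pb = 217.
Sellers receive Ps = 217 + 95 = 312; Q' = 715 − 2·217 = 281.
Government outlay = subsidy × quantity = 95 × 281 = 26695.

Government cost = €26695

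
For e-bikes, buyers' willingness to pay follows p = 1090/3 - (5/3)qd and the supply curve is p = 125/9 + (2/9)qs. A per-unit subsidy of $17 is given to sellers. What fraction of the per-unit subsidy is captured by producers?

Producer share = 2/17

Pre-subsidy: 1090/3 - (5/3)q = 125/9 + (2/9)q gives q* = 185 and p* = 55.
With the subsidy, sellers receive ps = pb + 17 for each unit, where pb is the price buyers pay.
On the curves, pb = 1090/3 - (5/3)q and ps = 125/9 + (2/9)q; the wedge ps − pb = 17 gives 125/9 + (2/9)q − (1090/3 - (5/3)q) = 17, so q' = 194.
Then pb = 1090/3 − (5/3)·194 = 40 and ps = 125/9 + (2/9)·194 = 57.
Buyers' price falls by p* − pb = 55 − 40 = 15; sellers' price rises by ps − p* = 57 − 55 = 2.
So producers capture 2/17 = 2/17 of each unit of subsidy.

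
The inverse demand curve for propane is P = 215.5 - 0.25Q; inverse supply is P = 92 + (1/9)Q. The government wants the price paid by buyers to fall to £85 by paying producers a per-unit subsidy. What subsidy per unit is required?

At a buyer price of 85, quantity demanded is 862 − 4·85 = 522.
Sellers supply 522 only when they receive Ps = 92 + (1/9)·522 = 150.
s = Ps − Pb = 150 − 85 = 65.

Required subsidy s = £65 per unit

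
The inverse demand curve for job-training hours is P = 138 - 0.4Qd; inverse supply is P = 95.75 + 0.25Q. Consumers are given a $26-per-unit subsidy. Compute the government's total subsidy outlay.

Pre-subsidy: 138 - 0.4Q = 95.75 + 0.25Q gives Q* = 65 and P* = 112.
With the rebate, buyers effectively pay Pb = Ps − 26, where Ps is the price sellers receive.
On the curves, Pb = 138 - 0.4Q and Ps = 95.75 + 0.25Q; the wedge Ps − Pb = 26 gives 95.75 + 0.25Q − (138 - 0.4Q) = 26, so Q' = 105.
Then Pb = 138 − 0.4·105 = 96 and Ps = 95.75 + 0.25·105 = 122.
Government outlay = subsidy × quantity = 26 × 105 = 2730.

Government cost = $2730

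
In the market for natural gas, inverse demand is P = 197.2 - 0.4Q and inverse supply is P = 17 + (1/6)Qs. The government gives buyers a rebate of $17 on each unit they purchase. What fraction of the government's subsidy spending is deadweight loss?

DWL / government spending = 5/116

Pre-subsidy: 197.2 - 0.4Q = 17 + (1/6)Q gives Q* = 318 and P* = 70.
With the rebate, buyers effectively pay Pb = Ps − 17, where Ps is the price sellers receive.
On the curves, Pb = 197.2 - 0.4Q and Ps = 17 + (1/6)Q; the wedge Ps − Pb = 17 gives 17 + (1/6)Q − (197.2 - 0.4Q) = 17, so Q' = 348.
Then Pb = 197.2 − 0.4·348 = 58 and Ps = 17 + (1/6)·348 = 75.
ΔCS = ½(318 + 348)(70 − 58) = 3996; ΔPS = ½(318 + 348)(75 − 70) = 1665.
Government spending = 17 × 348 = 5916.
DWL = ½ × 17 × (348 − 318) = 255; fraction = 255 / 5916 = 5/116.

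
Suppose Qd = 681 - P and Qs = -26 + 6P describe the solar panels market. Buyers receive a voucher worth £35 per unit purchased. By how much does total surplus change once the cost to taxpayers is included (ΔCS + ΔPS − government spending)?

Pre-subsidy: 681 - P = -26 + 6P gives P* = 101, Q* = 580.
With the rebate, buyers effectively pay Pb = Ps − 35, where Ps is the price sellers receive.
Demand in terms of Ps becomes Qd = 681 − 1(Ps − 35) = 716 - Ps. Setting this equal to supply: 716 - Ps = -26 + 6Ps, so Ps = 106.
Buyers pay Pb = 106 − 35 = 71; Q' = -26 + 6·106 = 610.
ΔCS = ½(580 + 610)(101 − 71) = 17850; ΔPS = ½(580 + 610)(106 − 101) = 2975.
Government spending = 35 × 610 = 21350.
Net change = 17850 + 2975 − 21350 = -525. The loss equals the DWL triangle ½·35·30.

Net change in total surplus = -£525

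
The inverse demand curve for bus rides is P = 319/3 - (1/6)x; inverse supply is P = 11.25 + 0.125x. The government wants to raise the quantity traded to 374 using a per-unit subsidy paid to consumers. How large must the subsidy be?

At x = 374, from the demand curve buyers pay Pb = 319/3 − (1/6)·374 = 44; from the supply curve sellers need Ps = 11.25 + 0.125·374 = 58.
The subsidy must fill the gap: s = Ps − Pb = 58 − 44 = 14.

Required subsidy s = 14 per unit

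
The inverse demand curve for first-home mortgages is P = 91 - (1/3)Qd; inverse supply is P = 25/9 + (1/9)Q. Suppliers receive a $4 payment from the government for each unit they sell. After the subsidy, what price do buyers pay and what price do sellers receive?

Buyers pay 131/6; sellers receive 155/6

Pre-subsidy: 91 - (1/3)Q = 25/9 + (1/9)Q gives Q* = 198.5 and P* = 149/6.
With the subsidy, sellers receive Ps = Pb + 4 for each unit, where Pb is the price buyers pay.
On the curves, Pb = 91 - (1/3)Q and Ps = 25/9 + (1/9)Q; the wedge Ps − Pb = 4 gives 25/9 + (1/9)Q − (91 - (1/3)Q) = 4, so Q' = 207.5.
Then Pb = 91 − (1/3)·207.5 = 131/6 and Ps = 25/9 + (1/9)·207.5 = 155/6.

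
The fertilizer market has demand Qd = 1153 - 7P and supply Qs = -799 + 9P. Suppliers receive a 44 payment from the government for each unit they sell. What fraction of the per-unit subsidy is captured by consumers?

Consumer share = 0.5625

Pre-subsidy: 1153 - 7P = -799 + 9P gives P* = 122, Q* = 299.
With the subsidy, sellers receive Ps = Pb + 44 for each unit, where Pb is the price buyers pay.
Supply in terms of Pb becomes Qs = -799 + 9(Pb + 44) = -403 + 9Pb. Setting this equal to demand: 1153 - 7Pb = -403 + 9Pb, so Pb = 97.25.
Sellers receive Ps = 97.25 + 44 = 141.25; Q' = 1153 − 7·97.25 = 472.25.
Buyers' price falls by P* − Pb = 122 − 97.25 = 24.75; sellers' price rises by Ps − P* = 141.25 − 122 = 19.25.
So consumers capture 24.75/44 = 0.5625 of each unit of subsidy.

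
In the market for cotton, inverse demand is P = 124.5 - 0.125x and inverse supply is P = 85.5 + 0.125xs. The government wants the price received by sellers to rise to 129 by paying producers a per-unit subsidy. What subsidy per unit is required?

Required subsidy s = 48 per unit

At a seller price of 129, quantity supplied is -684 + 8·129 = 348.
Buyers absorb 348 only when they pay Pb = 124.5 − 0.125·348 = 81.
s = Ps − Pb = 129 − 81 = 48.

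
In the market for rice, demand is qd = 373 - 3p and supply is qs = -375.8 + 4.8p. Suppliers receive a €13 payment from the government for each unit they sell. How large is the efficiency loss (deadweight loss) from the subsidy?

Pre-subsidy: 373 - 3p = -375.8 + 4.8p gives p* = 96, q* = 85.
With the subsidy, sellers receive ps = pb + 13 for each unit, where pb is the price buyers pay.
Supply in terms of pb becomes qs = -375.8 + 4.8(pb + 13) = -313.4 + 4.8pb. Setting this equal to demand: 373 - 3pb = -313.4 + 4.8pb, so pb = 88.
Sellers receive ps = 88 + 13 = 101; q' = 373 − 3·88 = 109.
The subsidy expands output by 109 − 85 = 24 past the efficient level; on those units the gap between marginal cost and willingness to pay runs from 0 up to 13.
DWL = ½ × 13 × 24 = 156.

Deadweight loss = €156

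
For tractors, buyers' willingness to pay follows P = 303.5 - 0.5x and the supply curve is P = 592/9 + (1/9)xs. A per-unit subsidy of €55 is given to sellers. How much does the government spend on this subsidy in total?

Pre-subsidy: 303.5 - 0.5x = 592/9 + (1/9)x gives x* = 389 and P* = 109.
With the subsidy, sellers receive Ps = Pb + 55 for each unit, where Pb is the price buyers pay.
On the curves, Pb = 303.5 - 0.5x and Ps = 592/9 + (1/9)x; the wedge Ps − Pb = 55 gives 592/9 + (1/9)x − (303.5 - 0.5x) = 55, so x' = 479.
Then Pb = 303.5 − 0.5·479 = 64 and Ps = 592/9 + (1/9)·479 = 119.
Government outlay = subsidy × quantity = 55 × 479 = 26345.

Government cost = €26345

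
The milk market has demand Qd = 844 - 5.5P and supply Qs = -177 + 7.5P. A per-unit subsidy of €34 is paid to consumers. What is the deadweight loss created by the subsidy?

Deadweight loss = 47685/26

Pre-subsidy: 844 - 5.5P = -177 + 7.5P gives P* = 1021/13, Q* = 10713/26.
With the rebate, buyers effectively pay Pb = Ps − 34, where Ps is the price sellers receive.
Demand in terms of Ps becomes Qd = 844 − 5.5(Ps − 34) = 1031 - 5.5Ps. Setting this equal to supply: 1031 - 5.5Ps = -177 + 7.5Ps, so Ps = 1208/13.
Buyers pay Pb = 1208/13 − 34 = 766/13; Q' = -177 + 7.5·(1208/13) = 6759/13.
The subsidy expands output by 6759/13 − 10713/26 = 2805/26 past the efficient level; on those units the gap between marginal cost and willingness to pay runs from 0 up to 34.
DWL = ½ × 34 × 2805/26 = 47685/26.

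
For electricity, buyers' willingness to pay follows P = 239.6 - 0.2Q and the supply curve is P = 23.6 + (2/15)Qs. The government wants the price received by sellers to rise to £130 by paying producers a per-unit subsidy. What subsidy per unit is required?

Required subsidy s = £50 per unit

At a seller price of 130, quantity supplied is -177 + 7.5·130 = 798.
Buyers absorb 798 only when they pay Pb = 239.6 − 0.2·798 = 80.
s = Ps − Pb = 130 − 80 = 50.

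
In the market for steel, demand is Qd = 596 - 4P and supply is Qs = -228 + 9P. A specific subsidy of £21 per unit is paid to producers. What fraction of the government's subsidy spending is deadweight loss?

Pre-subsidy: 596 - 4P = -228 + 9P gives P* = 824/13, Q* = 4452/13.
With the subsidy, sellers receive Ps = Pb + 21 for each unit, where Pb is the price buyers pay.
Supply in terms of Pb becomes Qs = -228 + 9(Pb + 21) = -39 + 9Pb. Setting this equal to demand: 596 - 4Pb = -39 + 9Pb, so Pb = 635/13.
Sellers receive Ps = 635/13 + 21 = 908/13; Q' = 596 − 4·(635/13) = 5208/13.
ΔCS = ½(4452/13 + 5208/13)(824/13 − 635/13) = 912870/169; ΔPS = ½(4452/13 + 5208/13)(908/13 − 824/13) = 405720/169.
Government spending = 21 × 5208/13 = 109368/13.
DWL = ½ × 21 × (5208/13 − 4452/13) = 7938/13; fraction = (7938/13) / (109368/13) = 9/124.

DWL / government spending = 9/124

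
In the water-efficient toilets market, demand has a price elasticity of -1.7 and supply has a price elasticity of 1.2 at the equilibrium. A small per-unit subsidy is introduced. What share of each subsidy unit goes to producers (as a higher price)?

Producer share = 17/29

For a small subsidy around the equilibrium, the benefit split depends on the relative slopes, which at a point are proportional to the elasticities.
Buyer share = εs/(εs + |εd|) = 1.2/(1.2 + 1.7) = 12/29; seller share = |εd|/(εs + |εd|) = 17/29.
So producers capture 17/29 of the subsidy.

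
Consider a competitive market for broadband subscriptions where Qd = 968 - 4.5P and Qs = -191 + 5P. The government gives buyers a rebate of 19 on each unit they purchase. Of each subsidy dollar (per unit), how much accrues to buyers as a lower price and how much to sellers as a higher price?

Pre-subsidy: 968 - 4.5P = -191 + 5P gives P* = 122, Q* = 419.
With the rebate, buyers effectively pay Pb = Ps − 19, where Ps is the price sellers receive.
Demand in terms of Ps becomes Qd = 968 − 4.5(Ps − 19) = 1053.5 - 4.5Ps. Setting this equal to supply: 1053.5 - 4.5Ps = -191 + 5Ps, so Ps = 131.
Buyers pay Pb = 131 − 19 = 112; Q' = -191 + 5·131 = 464.
Buyers' price falls by P* − Pb = 122 − 112 = 10; sellers' price rises by Ps − P* = 131 − 122 = 9.

Buyers gain 10 per unit; sellers gain 9 per unit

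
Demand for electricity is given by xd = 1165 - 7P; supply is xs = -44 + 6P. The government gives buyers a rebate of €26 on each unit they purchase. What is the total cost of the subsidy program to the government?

Government cost = €15548

Pre-subsidy: 1165 - 7P = -44 + 6P gives P* = 93, x* = 514.
With the rebate, buyers effectively pay Pb = Ps − 26, where Ps is the price sellers receive.
Demand in terms of Ps becomes xd = 1165 − 7(Ps − 26) = 1347 - 7Ps. Setting this equal to supply: 1347 - 7Ps = -44 + 6Ps, so Ps = 107.
Buyers pay Pb = 107 − 26 = 81; x' = -44 + 6·107 = 598.
Government outlay = subsidy × quantity = 26 × 598 = 15548.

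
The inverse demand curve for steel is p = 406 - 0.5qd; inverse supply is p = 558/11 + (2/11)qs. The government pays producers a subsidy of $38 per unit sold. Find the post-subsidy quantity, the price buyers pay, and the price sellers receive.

Pre-subsidy: 406 - 0.5q = 558/11 + (2/11)q gives q* = 7816/15 and p* = 2182/15.
With the subsidy, sellers receive ps = pb + 38 for each unit, where pb is the price buyers pay.
On the curves, pb = 406 - 0.5q and ps = 558/11 + (2/11)q; the wedge ps − pb = 38 gives 558/11 + (2/11)q − (406 - 0.5q) = 38, so q' = 576.8.
Then pb = 406 − 0.5·576.8 = 117.6 and ps = 558/11 + (2/11)·576.8 = 155.6.

q' = 576.8; buyers pay $117.6; sellers receive $155.6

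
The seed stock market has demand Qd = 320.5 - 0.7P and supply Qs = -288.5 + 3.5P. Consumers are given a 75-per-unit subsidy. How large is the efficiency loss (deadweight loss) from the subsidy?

Deadweight loss = 1640.625

Pre-subsidy: 320.5 - 0.7P = -288.5 + 3.5P gives P* = 145, Q* = 219.
With the rebate, buyers effectively pay Pb = Ps − 75, where Ps is the price sellers receive.
Demand in terms of Ps becomes Qd = 320.5 − 0.7(Ps − 75) = 373 - 0.7Ps. Setting this equal to supply: 373 - 0.7Ps = -288.5 + 3.5Ps, so Ps = 157.5.
Buyers pay Pb = 157.5 − 75 = 82.5; Q' = -288.5 + 3.5·157.5 = 262.75.
The subsidy expands output by 262.75 − 219 = 43.75 past the efficient level; on those units the gap between marginal cost and willingness to pay runs from 0 up to 75.
DWL = ½ × 75 × 43.75 = 1640.625.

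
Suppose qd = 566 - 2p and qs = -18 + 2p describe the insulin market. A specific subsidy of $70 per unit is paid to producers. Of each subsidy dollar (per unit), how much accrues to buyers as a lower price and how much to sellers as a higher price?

Buyers gain $35 per unit; sellers gain $35 per unit

Pre-subsidy: 566 - 2p = -18 + 2p gives p* = 146, q* = 274.
With the subsidy, sellers receive ps = pb + 70 for each unit, where pb is the price buyers pay.
Supply in terms of pb becomes qs = -18 + 2(pb + 70) = 122 + 2pb. Setting this equal to demand: 566 - 2pb = 122 + 2pb, so pb = 111.
Sellers receive ps = 111 + 70 = 181; q' = 566 − 2·111 = 344.
Buyers' price falls by p* − pb = 146 − 111 = 35; sellers' price rises by ps − p* = 181 − 146 = 35.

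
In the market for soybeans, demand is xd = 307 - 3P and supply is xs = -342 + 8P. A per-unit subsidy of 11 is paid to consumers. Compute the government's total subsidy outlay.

Pre-subsidy: 307 - 3P = -342 + 8P gives P* = 59, x* = 130.
With the rebate, buyers effectively pay Pb = Ps − 11, where Ps is the price sellers receive.
Demand in terms of Ps becomes xd = 307 − 3(Ps − 11) = 340 - 3Ps. Setting this equal to supply: 340 - 3Ps = -342 + 8Ps, so Ps = 62.
Buyers pay Pb = 62 − 11 = 51; x' = -342 + 8·62 = 154.
Government outlay = subsidy × quantity = 11 × 154 = 1694.

Government cost = 1694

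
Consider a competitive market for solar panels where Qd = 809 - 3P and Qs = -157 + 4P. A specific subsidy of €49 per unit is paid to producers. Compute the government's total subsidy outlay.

Government cost = €23471

Pre-subsidy: 809 - 3P = -157 + 4P gives P* = 138, Q* = 395.
With the subsidy, sellers receive Ps = Pb + 49 for each unit, where Pb is the price buyers pay.
Supply in terms of Pb becomes Qs = -157 + 4(Pb + 49) = 39 + 4Pb. Setting this equal to demand: 809 - 3Pb = 39 + 4Pb, so Pb = 110.
Sellers receive Ps = 110 + 49 = 159; Q' = 809 − 3·110 = 479.
Government outlay = subsidy × quantity = 49 × 479 = 23471.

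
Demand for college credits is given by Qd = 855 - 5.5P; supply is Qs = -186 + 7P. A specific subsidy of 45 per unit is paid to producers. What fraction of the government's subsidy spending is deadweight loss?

Pre-subsidy: 855 - 5.5P = -186 + 7P gives P* = 83.28, Q* = 396.96.
With the subsidy, sellers receive Ps = Pb + 45 for each unit, where Pb is the price buyers pay.
Supply in terms of Pb becomes Qs = -186 + 7(Pb + 45) = 129 + 7Pb. Setting this equal to demand: 855 - 5.5Pb = 129 + 7Pb, so Pb = 58.08.
Sellers receive Ps = 58.08 + 45 = 103.08; Q' = 855 − 5.5·58.08 = 535.56.
ΔCS = ½(396.96 + 535.56)(83.28 − 58.08) = 11749.752; ΔPS = ½(396.96 + 535.56)(103.08 − 83.28) = 9231.948.
Government spending = 45 × 535.56 = 24100.2.
DWL = ½ × 45 × (535.56 − 396.96) = 3118.5; fraction = 3118.5 / 24100.2 = 1155/8926.

DWL / government spending = 1155/8926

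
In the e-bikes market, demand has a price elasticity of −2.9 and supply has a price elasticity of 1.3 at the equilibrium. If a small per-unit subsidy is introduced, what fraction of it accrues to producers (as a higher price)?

Producer share = 29/42

For a small subsidy around the equilibrium, the benefit split depends on the relative slopes, which at a point are proportional to the elasticities.
Buyer share = εs/(εs + |εd|) = 1.3/(1.3 + 2.9) = 13/42; seller share = |εd|/(εs + |εd|) = 29/42.
So producers capture 29/42 of the subsidy.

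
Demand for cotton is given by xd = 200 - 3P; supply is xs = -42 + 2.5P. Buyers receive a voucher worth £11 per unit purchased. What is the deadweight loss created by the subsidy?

Deadweight loss = £82.5

Pre-subsidy: 200 - 3P = -42 + 2.5P gives P* = 44, x* = 68.
With the rebate, buyers effectively pay Pb = Ps − 11, where Ps is the price sellers receive.
Demand in terms of Ps becomes xd = 200 − 3(Ps − 11) = 233 - 3Ps. Setting this equal to supply: 233 - 3Ps = -42 + 2.5Ps, so Ps = 50.
Buyers pay Pb = 50 − 11 = 39; x' = -42 + 2.5·50 = 83.
The subsidy expands output by 83 − 68 = 15 past the efficient level; on those units the gap between marginal cost and willingness to pay runs from 0 up to 11.
DWL = ½ × 11 × 15 = 82.5.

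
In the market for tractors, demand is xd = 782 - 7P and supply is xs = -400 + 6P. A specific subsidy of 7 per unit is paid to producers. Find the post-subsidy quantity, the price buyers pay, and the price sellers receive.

Pre-subsidy: 782 - 7P = -400 + 6P gives P* = 1182/13, x* = 1892/13.
With the subsidy, sellers receive Ps = Pb + 7 for each unit, where Pb is the price buyers pay.
Supply in terms of Pb becomes xs = -400 + 6(Pb + 7) = -358 + 6Pb. Setting this equal to demand: 782 - 7Pb = -358 + 6Pb, so Pb = 1140/13.
Sellers receive Ps = 1140/13 + 7 = 1231/13; x' = 782 − 7·(1140/13) = 2186/13.

x' = 2186/13; buyers pay 1140/13; sellers receive 1231/13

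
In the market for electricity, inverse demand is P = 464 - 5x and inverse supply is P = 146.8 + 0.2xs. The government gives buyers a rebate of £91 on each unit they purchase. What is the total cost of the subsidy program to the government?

Government cost = £7143.5

Pre-subsidy: 464 - 5x = 146.8 + 0.2x gives x* = 61 and P* = 159.
With the rebate, buyers effectively pay Pb = Ps − 91, where Ps is the price sellers receive.
On the curves, Pb = 464 - 5x and Ps = 146.8 + 0.2x; the wedge Ps − Pb = 91 gives 146.8 + 0.2x − (464 - 5x) = 91, so x' = 78.5.
Then Pb = 464 − 5·78.5 = 71.5 and Ps = 146.8 + 0.2·78.5 = 162.5.
Government outlay = subsidy × quantity = 91 × 78.5 = 7143.5.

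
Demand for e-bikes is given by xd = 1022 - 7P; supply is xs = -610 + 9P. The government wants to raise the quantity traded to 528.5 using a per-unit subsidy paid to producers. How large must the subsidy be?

Required subsidy s = 56 per unit

At x = 528.5, invert demand for the buyer price: Pb = (1022 − 528.5)/7 = 70.5; invert supply for the seller price: Ps = (528.5 − (-610))/9 = 126.5.
The subsidy must fill the gap: s = Ps − Pb = 126.5 − 70.5 = 56.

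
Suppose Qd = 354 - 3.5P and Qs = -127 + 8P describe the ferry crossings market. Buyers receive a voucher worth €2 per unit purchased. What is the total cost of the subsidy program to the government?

Pre-subsidy: 354 - 3.5P = -127 + 8P gives P* = 962/23, Q* = 4775/23.
With the rebate, buyers effectively pay Pb = Ps − 2, where Ps is the price sellers receive.
Demand in terms of Ps becomes Qd = 354 − 3.5(Ps − 2) = 361 - 3.5Ps. Setting this equal to supply: 361 - 3.5Ps = -127 + 8Ps, so Ps = 976/23.
Buyers pay Pb = 976/23 − 2 = 930/23; Q' = -127 + 8·(976/23) = 4887/23.
Government outlay = subsidy × quantity = 2 × 4887/23 = 9774/23.

Government cost = 9774/23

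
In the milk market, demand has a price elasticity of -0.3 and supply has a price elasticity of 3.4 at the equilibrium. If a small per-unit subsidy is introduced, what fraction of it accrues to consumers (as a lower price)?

For a small subsidy around the equilibrium, the benefit split depends on the relative slopes, which at a point are proportional to the elasticities.
Buyer share = εs/(εs + |εd|) = 3.4/(3.4 + 0.3) = 34/37; seller share = |εd|/(εs + |εd|) = 3/37.

Consumer share = 34/37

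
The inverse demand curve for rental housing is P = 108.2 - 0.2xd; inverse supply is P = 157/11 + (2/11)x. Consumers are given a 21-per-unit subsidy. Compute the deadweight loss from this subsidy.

Deadweight loss = 577.5

Pre-subsidy: 108.2 - 0.2x = 157/11 + (2/11)x gives x* = 246 and P* = 59.
With the rebate, buyers effectively pay Pb = Ps − 21, where Ps is the price sellers receive.
On the curves, Pb = 108.2 - 0.2x and Ps = 157/11 + (2/11)x; the wedge Ps − Pb = 21 gives 157/11 + (2/11)x − (108.2 - 0.2x) = 21, so x' = 301.
Then Pb = 108.2 − 0.2·301 = 48 and Ps = 157/11 + (2/11)·301 = 69.
The subsidy expands output by 301 − 246 = 55 past the efficient level; on those units the gap between marginal cost and willingness to pay runs from 0 up to 21.
DWL = ½ × 21 × 55 = 577.5.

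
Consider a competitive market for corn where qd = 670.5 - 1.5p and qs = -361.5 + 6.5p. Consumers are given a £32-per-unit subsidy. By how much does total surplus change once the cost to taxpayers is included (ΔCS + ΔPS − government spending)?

Pre-subsidy: 670.5 - 1.5p = -361.5 + 6.5p gives p* = 129, q* = 477.
With the rebate, buyers effectively pay pb = ps − 32, where ps is the price sellers receive.
Demand in terms of ps becomes qd = 670.5 − 1.5(ps − 32) = 718.5 - 1.5ps. Setting this equal to supply: 718.5 - 1.5ps = -361.5 + 6.5ps, so ps = 135.
Buyers pay pb = 135 − 32 = 103; q' = -361.5 + 6.5·135 = 516.
ΔCS = ½(477 + 516)(129 − 103) = 12909; ΔPS = ½(477 + 516)(135 − 129) = 2979.
Government spending = 32 × 516 = 16512.
Net change = 12909 + 2979 − 16512 = -624. The loss equals the DWL triangle ½·32·39.

Net change in total surplus = -£624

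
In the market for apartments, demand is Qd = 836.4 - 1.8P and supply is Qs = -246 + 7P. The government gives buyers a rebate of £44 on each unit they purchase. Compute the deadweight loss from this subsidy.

Deadweight loss = £1386

Pre-subsidy: 836.4 - 1.8P = -246 + 7P gives P* = 123, Q* = 615.
With the rebate, buyers effectively pay Pb = Ps − 44, where Ps is the price sellers receive.
Demand in terms of Ps becomes Qd = 836.4 − 1.8(Ps − 44) = 915.6 - 1.8Ps. Setting this equal to supply: 915.6 - 1.8Ps = -246 + 7Ps, so Ps = 132.
Buyers pay Pb = 132 − 44 = 88; Q' = -246 + 7·132 = 678.
The subsidy expands output by 678 − 615 = 63 past the efficient level; on those units the gap between marginal cost and willingness to pay runs from 0 up to 44.
DWL = ½ × 44 × 63 = 1386.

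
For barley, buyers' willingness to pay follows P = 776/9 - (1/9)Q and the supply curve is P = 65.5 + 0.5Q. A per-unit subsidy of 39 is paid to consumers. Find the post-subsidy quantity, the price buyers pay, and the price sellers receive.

Pre-subsidy: 776/9 - (1/9)Q = 65.5 + 0.5Q gives Q* = 373/11 and P* = 907/11.
With the rebate, buyers effectively pay Pb = Ps − 39, where Ps is the price sellers receive.
On the curves, Pb = 776/9 - (1/9)Q and Ps = 65.5 + 0.5Q; the wedge Ps − Pb = 39 gives 65.5 + 0.5Q − (776/9 - (1/9)Q) = 39, so Q' = 1075/11.
Then Pb = 776/9 − (1/9)·(1075/11) = 829/11 and Ps = 65.5 + 0.5·(1075/11) = 1258/11.

Q' = 1075/11; buyers pay 829/11; sellers receive 1258/11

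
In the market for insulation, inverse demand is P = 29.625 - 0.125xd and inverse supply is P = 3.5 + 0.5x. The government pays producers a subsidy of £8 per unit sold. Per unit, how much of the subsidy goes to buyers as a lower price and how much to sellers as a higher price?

Pre-subsidy: 29.625 - 0.125x = 3.5 + 0.5x gives x* = 41.8 and P* = 24.4.
With the subsidy, sellers receive Ps = Pb + 8 for each unit, where Pb is the price buyers pay.
On the curves, Pb = 29.625 - 0.125x and Ps = 3.5 + 0.5x; the wedge Ps − Pb = 8 gives 3.5 + 0.5x − (29.625 - 0.125x) = 8, so x' = 54.6.
Then Pb = 29.625 − 0.125·54.6 = 22.8 and Ps = 3.5 + 0.5·54.6 = 30.8.
Buyers' price falls by P* − Pb = 24.4 − 22.8 = 1.6; sellers' price rises by Ps − P* = 30.8 − 24.4 = 6.4.

Buyers gain £1.6 per unit; sellers gain £6.4 per unit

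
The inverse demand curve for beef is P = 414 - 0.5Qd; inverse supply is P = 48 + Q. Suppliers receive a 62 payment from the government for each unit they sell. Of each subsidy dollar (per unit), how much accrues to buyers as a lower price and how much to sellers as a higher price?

Pre-subsidy: 414 - 0.5Q = 48 + Q gives Q* = 244 and P* = 292.
With the subsidy, sellers receive Ps = Pb + 62 for each unit, where Pb is the price buyers pay.
On the curves, Pb = 414 - 0.5Q and Ps = 48 + Q; the wedge Ps − Pb = 62 gives 48 + Q − (414 - 0.5Q) = 62, so Q' = 856/3.
Then Pb = 414 − 0.5·(856/3) = 814/3 and Ps = 48 + 1·(856/3) = 1000/3.
Buyers' price falls by P* − Pb = 292 − 814/3 = 62/3; sellers' price rises by Ps − P* = 1000/3 − 292 = 124/3.

Buyers gain 62/3 per unit; sellers gain 124/3 per unit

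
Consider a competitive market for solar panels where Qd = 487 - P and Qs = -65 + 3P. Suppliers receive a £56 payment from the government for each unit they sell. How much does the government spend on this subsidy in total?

Pre-subsidy: 487 - P = -65 + 3P gives P* = 138, Q* = 349.
With the subsidy, sellers receive Ps = Pb + 56 for each unit, where Pb is the price buyers pay.
Supply in terms of Pb becomes Qs = -65 + 3(Pb + 56) = 103 + 3Pb. Setting this equal to demand: 487 - Pb = 103 + 3Pb, so Pb = 96.
Sellers receive Ps = 96 + 56 = 152; Q' = 487 − 1·96 = 391.
Government outlay = subsidy × quantity = 56 × 391 = 21896.

Government cost = £21896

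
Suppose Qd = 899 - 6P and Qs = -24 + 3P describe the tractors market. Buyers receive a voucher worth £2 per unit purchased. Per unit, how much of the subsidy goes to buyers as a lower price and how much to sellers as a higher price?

Pre-subsidy: 899 - 6P = -24 + 3P gives P* = 923/9, Q* = 851/3.
With the rebate, buyers effectively pay Pb = Ps − 2, where Ps is the price sellers receive.
Demand in terms of Ps becomes Qd = 899 − 6(Ps − 2) = 911 - 6Ps. Setting this equal to supply: 911 - 6Ps = -24 + 3Ps, so Ps = 935/9.
Buyers pay Pb = 935/9 − 2 = 917/9; Q' = -24 + 3·(935/9) = 863/3.
Buyers' price falls by P* − Pb = 923/9 − 917/9 = 2/3; sellers' price rises by Ps − P* = 935/9 − 923/9 = 4/3.

Buyers gain 2/3 per unit; sellers gain 4/3 per unit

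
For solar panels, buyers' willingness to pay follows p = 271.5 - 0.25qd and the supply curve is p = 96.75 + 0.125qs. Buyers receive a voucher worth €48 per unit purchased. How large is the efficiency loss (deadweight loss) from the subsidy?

Deadweight loss = €3072

Pre-subsidy: 271.5 - 0.25q = 96.75 + 0.125q gives q* = 466 and p* = 155.
With the rebate, buyers effectively pay pb = ps − 48, where ps is the price sellers receive.
On the curves, pb = 271.5 - 0.25q and ps = 96.75 + 0.125q; the wedge ps − pb = 48 gives 96.75 + 0.125q − (271.5 - 0.25q) = 48, so q' = 594.
Then pb = 271.5 − 0.25·594 = 123 and ps = 96.75 + 0.125·594 = 171.
The subsidy expands output by 594 − 466 = 128 past the efficient level; on those units the gap between marginal cost and willingness to pay runs from 0 up to 48.
DWL = ½ × 48 × 128 = 3072.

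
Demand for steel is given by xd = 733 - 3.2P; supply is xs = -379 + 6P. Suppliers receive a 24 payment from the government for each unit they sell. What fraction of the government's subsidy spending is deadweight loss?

Pre-subsidy: 733 - 3.2P = -379 + 6P gives P* = 2780/23, x* = 7963/23.
With the subsidy, sellers receive Ps = Pb + 24 for each unit, where Pb is the price buyers pay.
Supply in terms of Pb becomes xs = -379 + 6(Pb + 24) = -235 + 6Pb. Setting this equal to demand: 733 - 3.2Pb = -235 + 6Pb, so Pb = 2420/23.
Sellers receive Ps = 2420/23 + 24 = 2972/23; x' = 733 − 3.2·(2420/23) = 9115/23.
ΔCS = ½(7963/23 + 9115/23)(2780/23 − 2420/23) = 3074040/529; ΔPS = ½(7963/23 + 9115/23)(2972/23 − 2780/23) = 1639488/529.
Government spending = 24 × 9115/23 = 218760/23.
DWL = ½ × 24 × (9115/23 − 7963/23) = 13824/23; fraction = (13824/23) / (218760/23) = 576/9115.

DWL / government spending = 576/9115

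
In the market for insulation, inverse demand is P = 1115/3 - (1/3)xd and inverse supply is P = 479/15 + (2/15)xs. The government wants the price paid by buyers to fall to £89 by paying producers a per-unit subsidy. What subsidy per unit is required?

At a buyer price of 89, quantity demanded is 1115 − 3·89 = 848.
Sellers supply 848 only when they receive Ps = 479/15 + (2/15)·848 = 145.
s = Ps − Pb = 145 − 89 = 56.

Required subsidy s = £56 per unit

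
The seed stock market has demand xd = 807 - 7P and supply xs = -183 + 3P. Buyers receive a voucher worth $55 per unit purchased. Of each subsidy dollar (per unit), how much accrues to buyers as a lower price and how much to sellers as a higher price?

Pre-subsidy: 807 - 7P = -183 + 3P gives P* = 99, x* = 114.
With the rebate, buyers effectively pay Pb = Ps − 55, where Ps is the price sellers receive.
Demand in terms of Ps becomes xd = 807 − 7(Ps − 55) = 1192 - 7Ps. Setting this equal to supply: 1192 - 7Ps = -183 + 3Ps, so Ps = 137.5.
Buyers pay Pb = 137.5 − 55 = 82.5; x' = -183 + 3·137.5 = 229.5.
Buyers' price falls by P* − Pb = 99 − 82.5 = 16.5; sellers' price rises by Ps − P* = 137.5 − 99 = 38.5.

Buyers gain $16.5 per unit; sellers gain $38.5 per unit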